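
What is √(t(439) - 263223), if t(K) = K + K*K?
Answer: I*√70063 ≈ 264.69*I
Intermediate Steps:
t(K) = K + K²
√(t(439) - 263223) = √(439*(1 + 439) - 263223) = √(439*440 - 263223) = √(193160 - 263223) = √(-70063) = I*√70063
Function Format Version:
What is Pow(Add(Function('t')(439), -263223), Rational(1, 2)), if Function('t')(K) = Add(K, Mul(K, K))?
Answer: Mul(I, Pow(70063, Rational(1, 2))) ≈ Mul(264.69, I)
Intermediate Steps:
Function('t')(K) = Add(K, Pow(K, 2))
Pow(Add(Function('t')(439), -263223), Rational(1, 2)) = Pow(Add(Mul(439, Add(1, 439)), -263223), Rational(1, 2)) = Pow(Add(Mul(439, 440), -263223), Rational(1, 2)) = Pow(Add(193160, -263223), Rational(1, 2)) = Pow(-70063, Rational(1, 2)) = Mul(I, Pow(70063, Rational(1, 2)))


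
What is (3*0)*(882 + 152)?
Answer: 0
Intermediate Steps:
(3*0)*(882 + 152) = 0*1034 = 0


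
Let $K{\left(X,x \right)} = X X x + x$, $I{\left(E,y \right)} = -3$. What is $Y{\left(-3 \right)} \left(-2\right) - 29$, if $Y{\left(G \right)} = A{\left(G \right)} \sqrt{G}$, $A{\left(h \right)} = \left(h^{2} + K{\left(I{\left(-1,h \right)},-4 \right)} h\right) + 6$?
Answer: $-29 - 270 i \sqrt{3} \approx -29.0 - 467.65 i$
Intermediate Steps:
$K{\left(X,x \right)} = x + x X^{2}$ ($K{\left(X,x \right)} = X^{2} x + x = x X^{2} + x = x + x X^{2}$)
$A{\left(h \right)} = 6 + h^{2} - 40 h$ ($A{\left(h \right)} = \left(h^{2} + - 4 \left(1 + \left(-3\right)^{2}\right) h\right) + 6 = \left(h^{2} + - 4 \left(1 + 9\right) h\right) + 6 = \left(h^{2} + \left(-4\right) 10 h\right) + 6 = \left(h^{2} - 40 h\right) + 6 = 6 + h^{2} - 40 h$)
$Y{\left(G \right)} = \sqrt{G} \left(6 + G^{2} - 40 G\right)$ ($Y{\left(G \right)} = \left(6 + G^{2} - 40 G\right) \sqrt{G} = \sqrt{G} \left(6 + G^{2} - 40 G\right)$)
$Y{\left(-3 \right)} \left(-2\right) - 29 = \sqrt{-3} \left(6 + \left(-3\right)^{2} - -120\right) \left(-2\right) - 29 = i \sqrt{3} \left(6 + 9 + 120\right) \left(-2\right) - 29 = i \sqrt{3} \cdot 135 \left(-2\right) - 29 = 135 i \sqrt{3} \left(-2\right) - 29 = - 270 i \sqrt{3} - 29 = -29 - 270 i \sqrt{3}$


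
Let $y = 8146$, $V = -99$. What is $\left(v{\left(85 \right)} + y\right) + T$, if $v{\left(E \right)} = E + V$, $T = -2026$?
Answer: $6106$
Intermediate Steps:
$v{\left(E \right)} = -99 + E$ ($v{\left(E \right)} = E - 99 = -99 + E$)
$\left(v{\left(85 \right)} + y\right) + T = \left(\left(-99 + 85\right) + 8146\right) - 2026 = \left(-14 + 8146\right) - 2026 = 8132 - 2026 = 6106$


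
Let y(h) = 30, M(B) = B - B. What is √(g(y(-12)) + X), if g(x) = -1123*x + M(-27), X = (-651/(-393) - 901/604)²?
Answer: I*√210919692534071/79124 ≈ 183.55*I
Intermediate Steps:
M(B) = 0
X = 169963369/6260607376 (X = (-651*(-1/393) - 901*1/604)² = (217/131 - 901/604)² = (13037/79124)² = 169963369/6260607376 ≈ 0.027148)
g(x) = -1123*x (g(x) = -1123*x + 0 = -1123*x)
√(g(y(-12)) + X) = √(-1123*30 + 169963369/6260607376) = √(-33690 + 169963369/6260607376) = √(-210919692534071/6260607376) = I*√210919692534071/79124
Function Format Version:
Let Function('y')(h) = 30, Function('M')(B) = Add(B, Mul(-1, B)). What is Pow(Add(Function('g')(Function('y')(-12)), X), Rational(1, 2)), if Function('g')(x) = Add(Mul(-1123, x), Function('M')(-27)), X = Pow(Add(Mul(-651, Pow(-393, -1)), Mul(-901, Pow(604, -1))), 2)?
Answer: Mul(Rational(1, 79124), I, Pow(210919692534071, Rational(1, 2))) ≈ Mul(183.55, I)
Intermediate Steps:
Function('M')(B) = 0
X = Rational(169963369, 6260607376) (X = Pow(Add(Mul(-651, Rational(-1, 393)), Mul(-901, Rational(1, 604))), 2) = Pow(Add(Rational(217, 131), Rational(-901, 604)), 2) = Pow(Rational(13037, 79124), 2) = Rational(169963369, 6260607376) ≈ 0.027148)
Function('g')(x) = Mul(-1123, x) (Function('g')(x) = Add(Mul(-1123, x), 0) = Mul(-1123, x))
Pow(Add(Function('g')(Function('y')(-12)), X), Rational(1, 2)) = Pow(Add(Mul(-1123, 30), Rational(169963369, 6260607376)), Rational(1, 2)) = Pow(Add(-33690, Rational(169963369, 6260607376)), Rational(1, 2)) = Pow(Rational(-210919692534071, 6260607376), Rational(1, 2)) = Mul(Rational(1, 79124), I, Pow(210919692534071, Rational(1, 2)))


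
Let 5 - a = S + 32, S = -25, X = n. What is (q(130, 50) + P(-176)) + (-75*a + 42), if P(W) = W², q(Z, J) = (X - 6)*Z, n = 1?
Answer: 30518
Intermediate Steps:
X = 1
q(Z, J) = -5*Z (q(Z, J) = (1 - 6)*Z = -5*Z)
a = -2 (a = 5 - (-25 + 32) = 5 - 1*7 = 5 - 7 = -2)
(q(130, 50) + P(-176)) + (-75*a + 42) = (-5*130 + (-176)²) + (-75*(-2) + 42) = (-650 + 30976) + (150 + 42) = 30326 + 192 = 30518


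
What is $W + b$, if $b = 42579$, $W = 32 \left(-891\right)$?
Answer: $14067$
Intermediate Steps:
$W = -28512$
$W + b = -28512 + 42579 = 14067$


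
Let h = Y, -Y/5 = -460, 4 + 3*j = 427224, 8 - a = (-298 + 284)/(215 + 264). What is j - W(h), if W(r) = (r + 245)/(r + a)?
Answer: 472307704955/3316638 ≈ 1.4241e+5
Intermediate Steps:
a = 3846/479 (a = 8 - (-298 + 284)/(215 + 264) = 8 - (-14)/479 = 8 - 1*(-14/479) = 8 + 14/479 = 3846/479 ≈ 8.0292)
j = 427220/3 (j = -4/3 + (⅓)*427224 = -4/3 + 142408 = 427220/3 ≈ 1.4241e+5)
Y = 2300 (Y = -5*(-460) = 2300)
h = 2300
W(r) = (245 + r)/(3846/479 + r) (W(r) = (r + 245)/(r + 3846/479) = (245 + r)/(3846/479 + r))
j - W(h) = 427220/3 - 479*(245 + 2300)/(3846 + 479*2300) = 427220/3 - 479*2545/(3846 + 1101700) = 427220/3 - 479*2545/1105546 = 427220/3 - 1*1219055/1105546 = 427220/3 - 1219055/1105546 = 472307704955/3316638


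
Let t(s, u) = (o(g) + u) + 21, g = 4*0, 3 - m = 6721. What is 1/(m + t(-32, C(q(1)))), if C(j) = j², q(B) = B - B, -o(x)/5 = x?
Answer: -1/6697 ≈ -0.00014932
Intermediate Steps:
m = -6718 (m = 3 - 1*6721 = 3 - 6721 = -6718)
g = 0
o(x) = -5*x
q(B) = 0
t(s, u) = 21 + u (t(s, u) = (-5*0 + u) + 21 = (0 + u) + 21 = u + 21 = 21 + u)
1/(m + t(-32, C(q(1)))) = 1/(-6718 + (21 + 0²)) = 1/(-6718 + (21 + 0)) = 1/(-6718 + 21) = 1/(-6697) = -1/6697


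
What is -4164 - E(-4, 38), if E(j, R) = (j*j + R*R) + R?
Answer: -5662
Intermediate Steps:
E(j, R) = R + R² + j² (E(j, R) = (j² + R²) + R = (R² + j²) + R = R + R² + j²)
-4164 - E(-4, 38) = -4164 - (38 + 38² + (-4)²) = -4164 - (38 + 1444 + 16) = -4164 - 1*1498 = -4164 - 1498 = -5662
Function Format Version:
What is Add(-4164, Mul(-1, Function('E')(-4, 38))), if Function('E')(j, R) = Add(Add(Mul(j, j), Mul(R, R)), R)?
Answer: -5662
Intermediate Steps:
Function('E')(j, R) = Add(R, Pow(R, 2), Pow(j, 2)) (Function('E')(j, R) = Add(Add(Pow(j, 2), Pow(R, 2)), R) = Add(Add(Pow(R, 2), Pow(j, 2)), R) = Add(R, Pow(R, 2), Pow(j, 2)))
Add(-4164, Mul(-1, Function('E')(-4, 38))) = Add(-4164, Mul(-1, Add(38, Pow(38, 2), Pow(-4, 2)))) = Add(-4164, Mul(-1, Add(38, 1444, 16))) = Add(-4164, Mul(-1, 1498)) = Add(-4164, -1498) = -5662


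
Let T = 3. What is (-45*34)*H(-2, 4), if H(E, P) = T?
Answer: -4590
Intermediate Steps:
H(E, P) = 3
(-45*34)*H(-2, 4) = -45*34*3 = -1530*3 = -4590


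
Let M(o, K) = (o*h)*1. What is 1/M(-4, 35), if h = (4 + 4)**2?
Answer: -1/256 ≈ -0.0039063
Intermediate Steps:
h = 64 (h = 8**2 = 64)
M(o, K) = 64*o (M(o, K) = (o*64)*1 = (64*o)*1 = 64*o)
1/M(-4, 35) = 1/(64*(-4)) = 1/(-256) = -1/256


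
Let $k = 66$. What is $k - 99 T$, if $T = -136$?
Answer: $13530$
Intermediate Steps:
$k - 99 T = 66 - -13464 = 66 + 13464 = 13530$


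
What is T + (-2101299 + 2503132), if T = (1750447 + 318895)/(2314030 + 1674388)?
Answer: 801340019768/1994209 ≈ 4.0183e+5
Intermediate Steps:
T = 1034671/1994209 (T = 2069342/3988418 = 2069342*(1/3988418) = 1034671/1994209 ≈ 0.51884)
T + (-2101299 + 2503132) = 1034671/1994209 + (-2101299 + 2503132) = 1034671/1994209 + 401833 = 801340019768/1994209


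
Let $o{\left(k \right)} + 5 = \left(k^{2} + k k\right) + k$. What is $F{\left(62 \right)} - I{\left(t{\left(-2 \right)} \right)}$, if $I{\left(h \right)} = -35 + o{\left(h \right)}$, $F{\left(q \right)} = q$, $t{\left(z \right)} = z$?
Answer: $96$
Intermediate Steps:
$o{\left(k \right)} = -5 + k + 2 k^{2}$ ($o{\left(k \right)} = -5 + \left(\left(k^{2} + k k\right) + k\right) = -5 + \left(\left(k^{2} + k^{2}\right) + k\right) = -5 + \left(2 k^{2} + k\right) = -5 + \left(k + 2 k^{2}\right) = -5 + k + 2 k^{2}$)
$I{\left(h \right)} = -40 + h + 2 h^{2}$ ($I{\left(h \right)} = -35 + \left(-5 + h + 2 h^{2}\right) = -40 + h + 2 h^{2}$)
$F{\left(62 \right)} - I{\left(t{\left(-2 \right)} \right)} = 62 - \left(-40 - 2 + 2 \left(-2\right)^{2}\right) = 62 - \left(-40 - 2 + 2 \cdot 4\right) = 62 - \left(-40 - 2 + 8\right) = 62 - -34 = 62 + 34 = 96$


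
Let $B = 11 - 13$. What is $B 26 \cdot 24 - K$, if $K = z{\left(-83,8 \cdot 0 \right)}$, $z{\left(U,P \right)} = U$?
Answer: $-1165$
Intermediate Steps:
$K = -83$
$B = -2$ ($B = 11 - 13 = -2$)
$B 26 \cdot 24 - K = \left(-2\right) 26 \cdot 24 - -83 = \left(-52\right) 24 + 83 = -1248 + 83 = -1165$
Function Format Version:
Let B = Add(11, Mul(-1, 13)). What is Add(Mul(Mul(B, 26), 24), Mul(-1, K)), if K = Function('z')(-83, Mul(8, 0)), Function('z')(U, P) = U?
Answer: -1165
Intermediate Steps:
K = -83
B = -2 (B = Add(11, -13) = -2)
Add(Mul(Mul(B, 26), 24), Mul(-1, K)) = Add(Mul(Mul(-2, 26), 24), Mul(-1, -83)) = Add(Mul(-52, 24), 83) = Add(-1248, 83) = -1165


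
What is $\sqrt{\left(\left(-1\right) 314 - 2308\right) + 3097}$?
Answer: $5 \sqrt{19} \approx 21.794$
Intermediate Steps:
$\sqrt{\left(\left(-1\right) 314 - 2308\right) + 3097} = \sqrt{\left(-314 - 2308\right) + 3097} = \sqrt{-2622 + 3097} = \sqrt{475} = 5 \sqrt{19}$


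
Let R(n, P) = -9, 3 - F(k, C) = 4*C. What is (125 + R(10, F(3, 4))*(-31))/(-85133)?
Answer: -404/85133 ≈ -0.0047455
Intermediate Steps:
F(k, C) = 3 - 4*C
(125 + R(10, F(3, 4))*(-31))/(-85133) = (125 - 9*(-31))/(-85133) = (125 + 279)*(-1/85133) = 404*(-1/85133) = -404/85133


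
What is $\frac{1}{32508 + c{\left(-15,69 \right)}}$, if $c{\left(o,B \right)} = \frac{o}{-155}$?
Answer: $\frac{31}{1007751} \approx 3.0762 \cdot 10^{-5}$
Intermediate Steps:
$c{\left(o,B \right)} = - \frac{o}{155}$ ($c{\left(o,B \right)} = o \left(- \frac{1}{155}\right) = - \frac{o}{155}$)
$\frac{1}{32508 + c{\left(-15,69 \right)}} = \frac{1}{32508 - - \frac{3}{31}} = \frac{1}{32508 + \frac{3}{31}} = \frac{1}{\frac{1007751}{31}} = \frac{31}{1007751}$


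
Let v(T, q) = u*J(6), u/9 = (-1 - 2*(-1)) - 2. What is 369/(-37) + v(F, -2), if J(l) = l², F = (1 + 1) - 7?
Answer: -12357/37 ≈ -333.97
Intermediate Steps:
F = -5 (F = 2 - 7 = -5)
u = -9 (u = 9*((-1 - 2*(-1)) - 2) = 9*((-1 + 2) - 2) = 9*(1 - 2) = 9*(-1) = -9)
v(T, q) = -324 (v(T, q) = -9*6² = -9*36 = -324)
369/(-37) + v(F, -2) = 369/(-37) - 324 = 369*(-1/37) - 324 = -369/37 - 324 = -12357/37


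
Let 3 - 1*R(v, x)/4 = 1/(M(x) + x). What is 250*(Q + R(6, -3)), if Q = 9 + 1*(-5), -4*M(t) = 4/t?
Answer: 4375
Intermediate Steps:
M(t) = -1/t
R(v, x) = 12 - 4/(x - 1/x) (R(v, x) = 12 - 4/(-1/x + x) = 12 - 4/(x - 1/x))
Q = 4 (Q = 9 - 5 = 4)
250*(Q + R(6, -3)) = 250*(4 + 4*(-3 - 3*(-1 + 3*(-3)))/(-1 + (-3)²)) = 250*(4 + 4*(-3 - 3*(-1 - 9))/(-1 + 9)) = 250*(4 + 4*(-3 - 3*(-10))/8) = 250*(4 + 4*(⅛)*(-3 + 30)) = 250*(4 + 4*(⅛)*27) = 250*(4 + 27/2) = 250*(35/2) = 4375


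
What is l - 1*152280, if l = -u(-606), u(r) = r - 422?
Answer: -151252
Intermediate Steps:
u(r) = -422 + r
l = 1028 (l = -(-422 - 606) = -1*(-1028) = 1028)
l - 1*152280 = 1028 - 1*152280 = 1028 - 152280 = -151252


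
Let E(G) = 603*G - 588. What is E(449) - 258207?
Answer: 11952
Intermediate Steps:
E(G) = -588 + 603*G
E(449) - 258207 = (-588 + 603*449) - 258207 = (-588 + 270747) - 258207 = 270159 - 258207 = 11952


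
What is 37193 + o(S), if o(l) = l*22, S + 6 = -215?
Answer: 32331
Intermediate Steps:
S = -221 (S = -6 - 215 = -221)
o(l) = 22*l
37193 + o(S) = 37193 + 22*(-221) = 37193 - 4862 = 32331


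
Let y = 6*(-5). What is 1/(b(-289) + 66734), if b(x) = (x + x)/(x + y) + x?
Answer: 319/21196533 ≈ 1.5050e-5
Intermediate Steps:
y = -30
b(x) = x + 2*x/(-30 + x) (b(x) = (x + x)/(x - 30) + x = (2*x)/(-30 + x) + x = 2*x/(-30 + x) + x = x + 2*x/(-30 + x))
1/(b(-289) + 66734) = 1/(-289*(-28 - 289)/(-30 - 289) + 66734) = 1/(-289*(-317)/(-319) + 66734) = 1/(-289*(-1/319)*(-317) + 66734) = 1/(-91613/319 + 66734) = 1/(21196533/319) = 319/21196533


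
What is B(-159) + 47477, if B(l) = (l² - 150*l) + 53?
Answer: 96661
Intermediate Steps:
B(l) = 53 + l² - 150*l
B(-159) + 47477 = (53 + (-159)² - 150*(-159)) + 47477 = (53 + 25281 + 23850) + 47477 = 49184 + 47477 = 96661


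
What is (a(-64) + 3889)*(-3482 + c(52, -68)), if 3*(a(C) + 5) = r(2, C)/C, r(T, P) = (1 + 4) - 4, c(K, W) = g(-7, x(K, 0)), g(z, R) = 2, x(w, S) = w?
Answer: -108130415/8 ≈ -1.3516e+7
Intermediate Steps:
c(K, W) = 2
r(T, P) = 1 (r(T, P) = 5 - 4 = 1)
a(C) = -5 + 1/(3*C) (a(C) = -5 + (1/C)/3 = -5 + 1/(3*C))
(a(-64) + 3889)*(-3482 + c(52, -68)) = ((-5 + (⅓)/(-64)) + 3889)*(-3482 + 2) = ((-5 + (⅓)*(-1/64)) + 3889)*(-3480) = ((-5 - 1/192) + 3889)*(-3480) = (-961/192 + 3889)*(-3480) = (745727/192)*(-3480) = -108130415/8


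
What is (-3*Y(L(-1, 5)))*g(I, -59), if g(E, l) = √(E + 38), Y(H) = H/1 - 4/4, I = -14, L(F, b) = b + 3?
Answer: -42*√6 ≈ -102.88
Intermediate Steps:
L(F, b) = 3 + b
Y(H) = -1 + H (Y(H) = H*1 - 4*¼ = H - 1 = -1 + H)
g(E, l) = √(38 + E)
(-3*Y(L(-1, 5)))*g(I, -59) = (-3*(-1 + (3 + 5)))*√(38 - 14) = (-3*(-1 + 8))*√24 = (-3*7)*(2*√6) = -42*√6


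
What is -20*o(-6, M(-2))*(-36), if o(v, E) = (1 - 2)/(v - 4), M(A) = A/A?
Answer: 72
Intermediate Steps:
M(A) = 1
o(v, E) = -1/(-4 + v)
-20*o(-6, M(-2))*(-36) = -(-20)/(-4 - 6)*(-36) = -(-20)/(-10)*(-36) = -(-20)*(-1)/10*(-36) = -20*⅒*(-36) = -2*(-36) = 72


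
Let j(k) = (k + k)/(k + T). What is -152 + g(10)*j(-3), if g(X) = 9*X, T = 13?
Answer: -206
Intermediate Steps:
j(k) = 2*k/(13 + k) (j(k) = (k + k)/(k + 13) = (2*k)/(13 + k) = 2*k/(13 + k))
-152 + g(10)*j(-3) = -152 + (9*10)*(2*(-3)/(13 - 3)) = -152 + 90*(2*(-3)/10) = -152 + 90*(2*(-3)*(⅒)) = -152 + 90*(-⅗) = -152 - 54 = -206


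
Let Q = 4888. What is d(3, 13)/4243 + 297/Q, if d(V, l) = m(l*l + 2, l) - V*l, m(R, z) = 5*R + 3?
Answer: 5263443/20739784 ≈ 0.25378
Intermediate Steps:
m(R, z) = 3 + 5*R
d(V, l) = 13 + 5*l² - V*l (d(V, l) = (3 + 5*(l*l + 2)) - V*l = (3 + 5*(l² + 2)) - V*l = (3 + 5*(2 + l²)) - V*l = (3 + (10 + 5*l²)) - V*l = (13 + 5*l²) - V*l = 13 + 5*l² - V*l)
d(3, 13)/4243 + 297/Q = (13 + 5*13² - 1*3*13)/4243 + 297/4888 = (13 + 5*169 - 39)*(1/4243) + 297*(1/4888) = (13 + 845 - 39)*(1/4243) + 297/4888 = 819*(1/4243) + 297/4888 = 819/4243 + 297/4888 = 5263443/20739784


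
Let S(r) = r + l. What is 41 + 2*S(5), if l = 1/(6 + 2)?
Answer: 205/4 ≈ 51.250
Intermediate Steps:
l = ⅛ (l = 1/8 = ⅛ ≈ 0.12500)
S(r) = ⅛ + r (S(r) = r + ⅛ = ⅛ + r)
41 + 2*S(5) = 41 + 2*(⅛ + 5) = 41 + 2*(41/8) = 41 + 41/4 = 205/4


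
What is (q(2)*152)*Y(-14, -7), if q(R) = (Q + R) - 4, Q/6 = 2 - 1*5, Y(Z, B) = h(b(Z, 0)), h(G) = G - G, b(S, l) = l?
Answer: 0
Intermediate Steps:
h(G) = 0
Y(Z, B) = 0
Q = -18 (Q = 6*(2 - 1*5) = 6*(2 - 5) = 6*(-3) = -18)
q(R) = -22 + R (q(R) = (-18 + R) - 4 = -22 + R)
(q(2)*152)*Y(-14, -7) = ((-22 + 2)*152)*0 = -20*152*0 = -3040*0 = 0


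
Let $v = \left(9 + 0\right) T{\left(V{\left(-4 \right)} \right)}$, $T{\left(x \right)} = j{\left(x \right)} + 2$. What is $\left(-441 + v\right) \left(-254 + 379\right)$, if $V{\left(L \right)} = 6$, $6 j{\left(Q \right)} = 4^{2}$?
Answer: $-49875$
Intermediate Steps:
$j{\left(Q \right)} = \frac{8}{3}$ ($j{\left(Q \right)} = \frac{4^{2}}{6} = \frac{1}{6} \cdot 16 = \frac{8}{3}$)
$T{\left(x \right)} = \frac{14}{3}$ ($T{\left(x \right)} = \frac{8}{3} + 2 = \frac{14}{3}$)
$v = 42$ ($v = \left(9 + 0\right) \frac{14}{3} = 9 \cdot \frac{14}{3} = 42$)
$\left(-441 + v\right) \left(-254 + 379\right) = \left(-441 + 42\right) \left(-254 + 379\right) = \left(-399\right) 125 = -49875$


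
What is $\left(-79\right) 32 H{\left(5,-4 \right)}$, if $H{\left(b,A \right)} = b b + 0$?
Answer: $-63200$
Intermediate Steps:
$H{\left(b,A \right)} = b^{2}$ ($H{\left(b,A \right)} = b^{2} + 0 = b^{2}$)
$\left(-79\right) 32 H{\left(5,-4 \right)} = \left(-79\right) 32 \cdot 5^{2} = \left(-2528\right) 25 = -63200$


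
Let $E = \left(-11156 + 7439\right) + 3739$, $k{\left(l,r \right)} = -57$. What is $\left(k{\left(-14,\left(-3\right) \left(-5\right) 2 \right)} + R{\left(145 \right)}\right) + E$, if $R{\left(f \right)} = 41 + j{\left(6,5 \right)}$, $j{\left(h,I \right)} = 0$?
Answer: $6$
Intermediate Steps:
$R{\left(f \right)} = 41$ ($R{\left(f \right)} = 41 + 0 = 41$)
$E = 22$ ($E = -3717 + 3739 = 22$)
$\left(k{\left(-14,\left(-3\right) \left(-5\right) 2 \right)} + R{\left(145 \right)}\right) + E = \left(-57 + 41\right) + 22 = -16 + 22 = 6$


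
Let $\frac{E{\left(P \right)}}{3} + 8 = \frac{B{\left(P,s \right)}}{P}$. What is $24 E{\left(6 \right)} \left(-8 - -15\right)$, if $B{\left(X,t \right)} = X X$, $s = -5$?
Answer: $-1008$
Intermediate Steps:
$B{\left(X,t \right)} = X^{2}$
$E{\left(P \right)} = -24 + 3 P$ ($E{\left(P \right)} = -24 + 3 \frac{P^{2}}{P} = -24 + 3 P$)
$24 E{\left(6 \right)} \left(-8 - -15\right) = 24 \left(-24 + 3 \cdot 6\right) \left(-8 - -15\right) = 24 \left(-24 + 18\right) \left(-8 + 15\right) = 24 \left(-6\right) 7 = \left(-144\right) 7 = -1008$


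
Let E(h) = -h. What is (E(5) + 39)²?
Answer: 1156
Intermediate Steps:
(E(5) + 39)² = (-1*5 + 39)² = (-5 + 39)² = 34² = 1156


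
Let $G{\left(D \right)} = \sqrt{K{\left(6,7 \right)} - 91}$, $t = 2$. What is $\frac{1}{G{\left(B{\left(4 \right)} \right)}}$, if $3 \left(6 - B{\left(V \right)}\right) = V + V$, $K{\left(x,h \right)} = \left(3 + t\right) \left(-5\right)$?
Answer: $- \frac{i \sqrt{29}}{58} \approx - 0.092848 i$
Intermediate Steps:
$K{\left(x,h \right)} = -25$ ($K{\left(x,h \right)} = \left(3 + 2\right) \left(-5\right) = 5 \left(-5\right) = -25$)
$B{\left(V \right)} = 6 - \frac{2 V}{3}$ ($B{\left(V \right)} = 6 - \frac{V + V}{3} = 6 - \frac{2 V}{3}$)
$G{\left(D \right)} = 2 i \sqrt{29}$ ($G{\left(D \right)} = \sqrt{-25 - 91} = \sqrt{-116} = 2 i \sqrt{29}$)
$\frac{1}{G{\left(B{\left(4 \right)} \right)}} = \frac{1}{2 i \sqrt{29}} = - \frac{i \sqrt{29}}{58}$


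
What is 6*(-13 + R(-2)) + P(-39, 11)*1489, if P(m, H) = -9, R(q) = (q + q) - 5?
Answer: -13533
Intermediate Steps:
R(q) = -5 + 2*q (R(q) = 2*q - 5 = -5 + 2*q)
6*(-13 + R(-2)) + P(-39, 11)*1489 = 6*(-13 + (-5 + 2*(-2))) - 9*1489 = 6*(-13 + (-5 - 4)) - 13401 = 6*(-13 - 9) - 13401 = 6*(-22) - 13401 = -132 - 13401 = -13533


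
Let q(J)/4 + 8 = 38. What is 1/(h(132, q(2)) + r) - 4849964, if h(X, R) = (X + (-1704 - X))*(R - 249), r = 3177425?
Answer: -16476496549323/3397241 ≈ -4.8500e+6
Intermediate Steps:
q(J) = 120 (q(J) = -32 + 4*38 = -32 + 152 = 120)
h(X, R) = 424296 - 1704*R (h(X, R) = -1704*(-249 + R) = 424296 - 1704*R)
1/(h(132, q(2)) + r) - 4849964 = 1/((424296 - 1704*120) + 3177425) - 4849964 = 1/((424296 - 204480) + 3177425) - 4849964 = 1/(219816 + 3177425) - 4849964 = 1/3397241 - 4849964 = -16476496549323/3397241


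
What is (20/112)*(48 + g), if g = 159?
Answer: 1035/28 ≈ 36.964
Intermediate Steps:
(20/112)*(48 + g) = (20/112)*(48 + 159) = (20*(1/112))*207 = (5/28)*207 = 1035/28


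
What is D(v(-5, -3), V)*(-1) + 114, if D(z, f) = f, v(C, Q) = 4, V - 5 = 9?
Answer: 100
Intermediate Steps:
V = 14 (V = 5 + 9 = 14)
D(v(-5, -3), V)*(-1) + 114 = 14*(-1) + 114 = -14 + 114 = 100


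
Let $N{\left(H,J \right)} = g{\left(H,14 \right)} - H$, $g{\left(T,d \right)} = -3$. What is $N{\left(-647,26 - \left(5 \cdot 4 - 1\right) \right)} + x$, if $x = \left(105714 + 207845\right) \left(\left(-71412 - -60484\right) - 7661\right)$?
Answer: $-5828747607$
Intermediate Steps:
$x = -5828748251$ ($x = 313559 \left(\left(-71412 + 60484\right) - 7661\right) = 313559 \left(-10928 - 7661\right) = 313559 \left(-18589\right) = -5828748251$)
$N{\left(H,J \right)} = -3 - H$
$N{\left(-647,26 - \left(5 \cdot 4 - 1\right) \right)} + x = \left(-3 - -647\right) - 5828748251 = \left(-3 + 647\right) - 5828748251 = 644 - 5828748251 = -5828747607$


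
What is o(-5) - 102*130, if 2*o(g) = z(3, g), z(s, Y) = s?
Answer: -26517/2 ≈ -13259.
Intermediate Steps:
o(g) = 3/2 (o(g) = (½)*3 = 3/2)
o(-5) - 102*130 = 3/2 - 102*130 = 3/2 - 13260 = -26517/2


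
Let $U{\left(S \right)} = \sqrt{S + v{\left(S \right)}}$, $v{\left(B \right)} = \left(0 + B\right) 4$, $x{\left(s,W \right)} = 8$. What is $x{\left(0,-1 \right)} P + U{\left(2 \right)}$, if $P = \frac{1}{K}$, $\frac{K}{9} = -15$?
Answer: $- \frac{8}{135} + \sqrt{10} \approx 3.103$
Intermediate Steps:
$K = -135$ ($K = 9 \left(-15\right) = -135$)
$v{\left(B \right)} = 4 B$ ($v{\left(B \right)} = B 4 = 4 B$)
$P = - \frac{1}{135}$ ($P = \frac{1}{-135} = - \frac{1}{135} \approx -0.0074074$)
$U{\left(S \right)} = \sqrt{5} \sqrt{S}$ ($U{\left(S \right)} = \sqrt{S + 4 S} = \sqrt{5 S} = \sqrt{5} \sqrt{S}$)
$x{\left(0,-1 \right)} P + U{\left(2 \right)} = 8 \left(- \frac{1}{135}\right) + \sqrt{5} \sqrt{2} = - \frac{8}{135} + \sqrt{10}$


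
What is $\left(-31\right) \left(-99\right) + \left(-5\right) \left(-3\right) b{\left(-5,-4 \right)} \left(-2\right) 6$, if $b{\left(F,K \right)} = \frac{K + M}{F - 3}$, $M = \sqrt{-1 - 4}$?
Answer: $2979 + \frac{45 i \sqrt{5}}{2} \approx 2979.0 + 50.312 i$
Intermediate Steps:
$M = i \sqrt{5}$ ($M = \sqrt{-5} = i \sqrt{5} \approx 2.2361 i$)
$b{\left(F,K \right)} = \frac{K + i \sqrt{5}}{-3 + F}$ ($b{\left(F,K \right)} = \frac{K + i \sqrt{5}}{F - 3} = \frac{K + i \sqrt{5}}{-3 + F}$)
$\left(-31\right) \left(-99\right) + \left(-5\right) \left(-3\right) b{\left(-5,-4 \right)} \left(-2\right) 6 = \left(-31\right) \left(-99\right) + \left(-5\right) \left(-3\right) \frac{-4 + i \sqrt{5}}{-3 - 5} \left(-2\right) 6 = 3069 + 15 \frac{-4 + i \sqrt{5}}{-8} \left(-2\right) 6 = 3069 + 15 - \frac{-4 + i \sqrt{5}}{8} \left(-2\right) 6 = 3069 + 15 \left(\frac{1}{2} - \frac{i \sqrt{5}}{8}\right) \left(-2\right) 6 = 3069 + 15 \left(-1 + \frac{i \sqrt{5}}{4}\right) 6 = 3069 + 15 \left(-6 + \frac{3 i \sqrt{5}}{2}\right) = 3069 - \left(90 - \frac{45 i \sqrt{5}}{2}\right) = 2979 + \frac{45 i \sqrt{5}}{2}$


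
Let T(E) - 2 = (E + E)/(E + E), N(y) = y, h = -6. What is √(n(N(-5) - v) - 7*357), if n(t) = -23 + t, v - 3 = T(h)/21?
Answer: I*√123977/7 ≈ 50.301*I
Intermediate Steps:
T(E) = 3 (T(E) = 2 + (E + E)/(E + E) = 2 + (2*E)/((2*E)) = 2 + (2*E)*(1/(2*E)) = 2 + 1 = 3)
v = 22/7 (v = 3 + 3/21 = 3 + 3*(1/21) = 3 + ⅐ = 22/7 ≈ 3.1429)
√(n(N(-5) - v) - 7*357) = √((-23 + (-5 - 1*22/7)) - 7*357) = √((-23 + (-5 - 22/7)) - 2499) = √((-23 - 57/7) - 2499) = √(-218/7 - 2499) = √(-17711/7) = I*√123977/7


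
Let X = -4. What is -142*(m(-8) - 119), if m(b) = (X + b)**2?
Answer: -3550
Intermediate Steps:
m(b) = (-4 + b)**2
-142*(m(-8) - 119) = -142*((-4 - 8)**2 - 119) = -142*((-12)**2 - 119) = -142*(144 - 119) = -142*25 = -3550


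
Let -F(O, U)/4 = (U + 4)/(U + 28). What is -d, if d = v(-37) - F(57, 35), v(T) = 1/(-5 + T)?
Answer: -103/42 ≈ -2.4524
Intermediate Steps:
F(O, U) = -4*(4 + U)/(28 + U) (F(O, U) = -4*(U + 4)/(U + 28) = -4*(4 + U)/(28 + U))
d = 103/42 (d = 1/(-5 - 37) - 4*(-4 - 1*35)/(28 + 35) = 1/(-42) - 4*(-4 - 35)/63 = -1/42 - 4*(-39)/63 = -1/42 - 1*(-52/21) = -1/42 + 52/21 = 103/42 ≈ 2.4524)
-d = -1*103/42 = -103/42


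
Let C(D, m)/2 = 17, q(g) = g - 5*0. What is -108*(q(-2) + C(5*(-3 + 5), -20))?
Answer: -3456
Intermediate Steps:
q(g) = g (q(g) = g + 0 = g)
C(D, m) = 34 (C(D, m) = 2*17 = 34)
-108*(q(-2) + C(5*(-3 + 5), -20)) = -108*(-2 + 34) = -108*32 = -3456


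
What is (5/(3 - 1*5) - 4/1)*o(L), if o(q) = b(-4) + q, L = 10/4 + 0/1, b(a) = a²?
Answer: -481/4 ≈ -120.25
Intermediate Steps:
L = 5/2 (L = 10*(¼) + 0*1 = 5/2 + 0 = 5/2 ≈ 2.5000)
o(q) = 16 + q (o(q) = (-4)² + q = 16 + q)
(5/(3 - 1*5) - 4/1)*o(L) = (5/(3 - 1*5) - 4/1)*(16 + 5/2) = (5/(3 - 5) - 4*1)*(37/2) = (5/(-2) - 4)*(37/2) = (5*(-½) - 4)*(37/2) = (-5/2 - 4)*(37/2) = -13/2*37/2 = -481/4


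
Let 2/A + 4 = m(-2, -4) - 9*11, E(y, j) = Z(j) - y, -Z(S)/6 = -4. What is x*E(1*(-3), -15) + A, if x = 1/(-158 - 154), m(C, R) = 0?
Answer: -1135/10712 ≈ -0.10596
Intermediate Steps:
Z(S) = 24 (Z(S) = -6*(-4) = 24)
E(y, j) = 24 - y
A = -2/103 (A = 2/(-4 + (0 - 9*11)) = 2/(-4 + (0 - 99)) = 2/(-4 - 99) = 2/(-103) = 2*(-1/103) = -2/103 ≈ -0.019417)
x = -1/312 (x = 1/(-312) = -1/312 ≈ -0.0032051)
x*E(1*(-3), -15) + A = -(24 - (-3))/312 - 2/103 = -(24 - 1*(-3))/312 - 2/103 = -(24 + 3)/312 - 2/103 = -1/312*27 - 2/103 = -9/104 - 2/103 = -1135/10712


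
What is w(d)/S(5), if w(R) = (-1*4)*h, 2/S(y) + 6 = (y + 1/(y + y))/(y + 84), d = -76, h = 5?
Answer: 5289/89 ≈ 59.427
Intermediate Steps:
S(y) = 2/(-6 + (y + 1/(2*y))/(84 + y)) (S(y) = 2/(-6 + (y + 1/(y + y))/(y + 84)) = 2/(-6 + (y + 1/(2*y))/(84 + y)))
w(R) = -20 (w(R) = -1*4*5 = -4*5 = -20)
w(d)/S(5) = -20*(-(-1 + 10*5² + 1008*5)/(20*(84 + 5))) = -20/((-4*5*89/(-1 + 10*25 + 5040))) = -20/((-4*5*89/(-1 + 250 + 5040))) = -20/((-4*5*89/5289)) = -20/((-4*5*1/5289*89)) = -20/(-1780/5289) = -20*(-5289/1780) = 5289/89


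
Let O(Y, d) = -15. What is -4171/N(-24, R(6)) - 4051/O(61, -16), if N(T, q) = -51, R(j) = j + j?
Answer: 89722/255 ≈ 351.85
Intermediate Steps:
R(j) = 2*j
-4171/N(-24, R(6)) - 4051/O(61, -16) = -4171/(-51) - 4051/(-15) = -4171*(-1/51) - 4051*(-1/15) = 4171/51 + 4051/15 = 89722/255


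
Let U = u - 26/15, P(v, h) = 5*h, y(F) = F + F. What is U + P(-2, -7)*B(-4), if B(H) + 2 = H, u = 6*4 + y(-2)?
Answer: 3424/15 ≈ 228.27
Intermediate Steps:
y(F) = 2*F
u = 20 (u = 6*4 + 2*(-2) = 24 - 4 = 20)
B(H) = -2 + H
U = 274/15 (U = 20 - 26/15 = 274/15 ≈ 18.267)
U + P(-2, -7)*B(-4) = 274/15 + (5*(-7))*(-2 - 4) = 274/15 - 35*(-6) = 274/15 + 210 = 3424/15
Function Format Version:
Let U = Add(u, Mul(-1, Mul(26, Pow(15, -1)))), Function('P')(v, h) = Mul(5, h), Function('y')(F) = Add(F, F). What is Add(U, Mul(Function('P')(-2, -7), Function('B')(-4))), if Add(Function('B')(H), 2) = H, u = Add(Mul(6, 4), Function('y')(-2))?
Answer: Rational(3424, 15) ≈ 228.27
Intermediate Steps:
Function('y')(F) = Mul(2, F)
u = 20 (u = Add(Mul(6, 4), Mul(2, -2)) = Add(24, -4) = 20)
Function('B')(H) = Add(-2, H)
U = Rational(274, 15) (U = Add(20, Mul(-1, Mul(26, Pow(15, -1)))) = Add(20, Mul(-1, Mul(26, Rational(1, 15)))) = Add(20, Mul(-1, Rational(26, 15))) = Add(20, Rational(-26, 15)) = Rational(274, 15) ≈ 18.267)
Add(U, Mul(Function('P')(-2, -7), Function('B')(-4))) = Add(Rational(274, 15), Mul(Mul(5, -7), Add(-2, -4))) = Add(Rational(274, 15), Mul(-35, -6)) = Add(Rational(274, 15), 210) = Rational(3424, 15)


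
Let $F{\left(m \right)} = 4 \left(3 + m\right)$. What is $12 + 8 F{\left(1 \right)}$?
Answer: $140$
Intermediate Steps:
$F{\left(m \right)} = 12 + 4 m$
$12 + 8 F{\left(1 \right)} = 12 + 8 \left(12 + 4 \cdot 1\right) = 12 + 8 \left(12 + 4\right) = 12 + 8 \cdot 16 = 12 + 128 = 140$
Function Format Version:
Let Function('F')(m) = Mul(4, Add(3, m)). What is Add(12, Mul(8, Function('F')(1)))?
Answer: 140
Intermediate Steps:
Function('F')(m) = Add(12, Mul(4, m))
Add(12, Mul(8, Function('F')(1))) = Add(12, Mul(8, Add(12, Mul(4, 1)))) = Add(12, Mul(8, Add(12, 4))) = Add(12, Mul(8, 16)) = Add(12, 128) = 140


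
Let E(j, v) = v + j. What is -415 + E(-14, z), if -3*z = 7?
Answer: -1294/3 ≈ -431.33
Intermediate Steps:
z = -7/3 (z = -1/3*7 = -7/3 ≈ -2.3333)
E(j, v) = j + v
-415 + E(-14, z) = -415 + (-14 - 7/3) = -415 - 49/3 = -1294/3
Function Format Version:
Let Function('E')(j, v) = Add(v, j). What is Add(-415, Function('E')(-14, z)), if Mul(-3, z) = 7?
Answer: Rational(-1294, 3) ≈ -431.33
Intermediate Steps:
z = Rational(-7, 3) (z = Mul(Rational(-1, 3), 7) = Rational(-7, 3) ≈ -2.3333)
Function('E')(j, v) = Add(j, v)
Add(-415, Function('E')(-14, z)) = Add(-415, Add(-14, Rational(-7, 3))) = Add(-415, Rational(-49, 3)) = Rational(-1294, 3)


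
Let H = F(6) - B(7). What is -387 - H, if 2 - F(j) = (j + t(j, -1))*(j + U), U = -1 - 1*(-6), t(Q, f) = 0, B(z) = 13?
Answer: -310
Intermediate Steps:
U = 5 (U = -1 + 6 = 5)
F(j) = 2 - j*(5 + j) (F(j) = 2 - (j + 0)*(j + 5) = 2 - j*(5 + j))
H = -77 (H = (2 - 1*6² - 5*6) - 1*13 = (2 - 1*36 - 30) - 13 = (2 - 36 - 30) - 13 = -64 - 13 = -77)
-387 - H = -387 - 1*(-77) = -387 + 77 = -310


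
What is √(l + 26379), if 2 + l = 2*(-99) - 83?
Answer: 4*√1631 ≈ 161.54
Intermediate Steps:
l = -283 (l = -2 + (2*(-99) - 83) = -2 + (-198 - 83) = -2 - 281 = -283)
√(l + 26379) = √(-283 + 26379) = √26096 = 4*√1631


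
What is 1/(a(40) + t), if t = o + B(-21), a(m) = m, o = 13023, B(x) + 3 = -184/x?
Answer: 21/274444 ≈ 7.6518e-5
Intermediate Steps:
B(x) = -3 - 184/x
t = 273604/21 (t = 13023 + (-3 - 184/(-21)) = 13023 + (-3 - 184*(-1/21)) = 13023 + (-3 + 184/21) = 13023 + 121/21 = 273604/21 ≈ 13029.)
1/(a(40) + t) = 1/(40 + 273604/21) = 1/(274444/21) = 21/274444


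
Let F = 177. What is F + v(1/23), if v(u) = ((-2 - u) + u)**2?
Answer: 181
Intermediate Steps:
v(u) = 4 (v(u) = (-2)**2 = 4)
F + v(1/23) = 177 + 4 = 181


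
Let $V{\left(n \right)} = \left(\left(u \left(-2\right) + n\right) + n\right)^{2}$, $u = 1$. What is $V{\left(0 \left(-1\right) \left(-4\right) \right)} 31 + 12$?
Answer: $136$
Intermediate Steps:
$V{\left(n \right)} = \left(-2 + 2 n\right)^{2}$ ($V{\left(n \right)} = \left(\left(1 \left(-2\right) + n\right) + n\right)^{2} = \left(\left(-2 + n\right) + n\right)^{2} = \left(-2 + 2 n\right)^{2}$)
$V{\left(0 \left(-1\right) \left(-4\right) \right)} 31 + 12 = 4 \left(-1 + 0 \left(-1\right) \left(-4\right)\right)^{2} \cdot 31 + 12 = 4 \left(-1 + 0 \left(-4\right)\right)^{2} \cdot 31 + 12 = 4 \left(-1 + 0\right)^{2} \cdot 31 + 12 = 4 \left(-1\right)^{2} \cdot 31 + 12 = 4 \cdot 1 \cdot 31 + 12 = 4 \cdot 31 + 12 = 124 + 12 = 136$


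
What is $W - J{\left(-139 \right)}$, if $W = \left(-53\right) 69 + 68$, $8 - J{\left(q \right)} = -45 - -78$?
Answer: $-3564$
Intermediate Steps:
$J{\left(q \right)} = -25$ ($J{\left(q \right)} = 8 - \left(-45 - -78\right) = 8 - \left(-45 + 78\right) = 8 - 33 = -25$)
$W = -3589$ ($W = -3657 + 68 = -3589$)
$W - J{\left(-139 \right)} = -3589 - -25 = -3589 + 25 = -3564$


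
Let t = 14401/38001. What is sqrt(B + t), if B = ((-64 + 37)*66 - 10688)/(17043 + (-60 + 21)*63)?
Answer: I*sqrt(451328845150326)/30793477 ≈ 0.6899*I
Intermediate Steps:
B = -6235/7293 (B = (-27*66 - 10688)/(17043 - 39*63) = (-1782 - 10688)/(17043 - 2457) = -12470/14586 = -12470*1/14586 = -6235/7293 ≈ -0.85493)
t = 14401/38001 (t = 14401*(1/38001) = 14401/38001 ≈ 0.37896)
sqrt(B + t) = sqrt(-6235/7293 + 14401/38001) = sqrt(-14656638/30793477) = I*sqrt(451328845150326)/30793477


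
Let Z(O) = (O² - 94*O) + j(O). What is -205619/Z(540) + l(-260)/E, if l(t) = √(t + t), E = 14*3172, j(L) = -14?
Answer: -205619/240826 + I*√130/22204 ≈ -0.85381 + 0.0005135*I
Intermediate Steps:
E = 44408
Z(O) = -14 + O² - 94*O (Z(O) = (O² - 94*O) - 14 = -14 + O² - 94*O)
l(t) = √2*√t (l(t) = √(2*t) = √2*√t)
-205619/Z(540) + l(-260)/E = -205619/(-14 + 540² - 94*540) + (√2*√(-260))/44408 = -205619/(-14 + 291600 - 50760) + (√2*(2*I*√65))*(1/44408) = -205619/240826 + (2*I*√130)*(1/44408) = -205619*1/240826 + I*√130/22204 = -205619/240826 + I*√130/22204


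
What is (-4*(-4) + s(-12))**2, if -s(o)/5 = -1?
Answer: 441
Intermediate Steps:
s(o) = 5 (s(o) = -5*(-1) = 5)
(-4*(-4) + s(-12))**2 = (-4*(-4) + 5)**2 = (16 + 5)**2 = 21**2 = 441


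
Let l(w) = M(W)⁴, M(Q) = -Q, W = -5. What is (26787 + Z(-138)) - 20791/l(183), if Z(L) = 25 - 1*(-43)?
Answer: 16763584/625 ≈ 26822.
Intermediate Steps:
Z(L) = 68 (Z(L) = 25 + 43 = 68)
l(w) = 625 (l(w) = (-1*(-5))⁴ = 5⁴ = 625)
(26787 + Z(-138)) - 20791/l(183) = (26787 + 68) - 20791/625 = 26855 - 20791*1/625 = 26855 - 20791/625 = 16763584/625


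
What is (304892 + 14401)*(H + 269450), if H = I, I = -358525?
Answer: -28441023975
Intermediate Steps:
H = -358525
(304892 + 14401)*(H + 269450) = (304892 + 14401)*(-358525 + 269450) = 319293*(-89075) = -28441023975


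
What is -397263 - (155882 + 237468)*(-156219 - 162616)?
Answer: 125413349987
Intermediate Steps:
-397263 - (155882 + 237468)*(-156219 - 162616) = -397263 - 393350*(-318835) = -397263 - 1*(-125413747250) = -397263 + 125413747250 = 125413349987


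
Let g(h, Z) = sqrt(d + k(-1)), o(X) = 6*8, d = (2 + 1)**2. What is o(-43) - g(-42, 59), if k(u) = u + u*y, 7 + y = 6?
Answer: 45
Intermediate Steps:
y = -1 (y = -7 + 6 = -1)
d = 9 (d = 3**2 = 9)
o(X) = 48
k(u) = 0 (k(u) = u + u*(-1) = u - u = 0)
g(h, Z) = 3 (g(h, Z) = sqrt(9 + 0) = sqrt(9) = 3)
o(-43) - g(-42, 59) = 48 - 1*3 = 48 - 3 = 45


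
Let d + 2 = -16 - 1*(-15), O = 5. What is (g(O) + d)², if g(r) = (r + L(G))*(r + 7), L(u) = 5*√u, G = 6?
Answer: 24849 + 6840*√6 ≈ 41604.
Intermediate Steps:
g(r) = (7 + r)*(r + 5*√6) (g(r) = (r + 5*√6)*(r + 7) = (r + 5*√6)*(7 + r) = (7 + r)*(r + 5*√6))
d = -3 (d = -2 + (-16 - 1*(-15)) = -2 + (-16 + 15) = -2 - 1 = -3)
(g(O) + d)² = ((5² + 7*5 + 35*√6 + 5*5*√6) - 3)² = ((25 + 35 + 35*√6 + 25*√6) - 3)² = ((60 + 60*√6) - 3)² = (57 + 60*√6)²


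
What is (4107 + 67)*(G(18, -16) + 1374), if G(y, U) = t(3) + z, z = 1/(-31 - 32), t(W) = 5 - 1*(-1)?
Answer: 362883386/63 ≈ 5.7601e+6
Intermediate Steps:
t(W) = 6 (t(W) = 5 + 1 = 6)
z = -1/63 (z = 1/(-63) = -1/63 ≈ -0.015873)
G(y, U) = 377/63 (G(y, U) = 6 - 1/63 = 377/63)
(4107 + 67)*(G(18, -16) + 1374) = (4107 + 67)*(377/63 + 1374) = 4174*(86939/63) = 362883386/63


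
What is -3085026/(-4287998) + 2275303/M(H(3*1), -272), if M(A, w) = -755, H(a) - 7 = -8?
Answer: -4877082759382/1618719245 ≈ -3012.9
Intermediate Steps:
H(a) = -1 (H(a) = 7 - 8 = -1)
-3085026/(-4287998) + 2275303/M(H(3*1), -272) = -3085026/(-4287998) + 2275303/(-755) = -3085026*(-1/4287998) + 2275303*(-1/755) = 1542513/2143999 - 2275303/755 = -4877082759382/1618719245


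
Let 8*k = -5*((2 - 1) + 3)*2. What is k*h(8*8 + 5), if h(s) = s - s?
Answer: 0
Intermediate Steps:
h(s) = 0
k = -5 (k = (-5*((2 - 1) + 3)*2)/8 = (-5*(1 + 3)*2)/8 = (-5*4*2)/8 = (-20*2)/8 = (⅛)*(-40) = -5)
k*h(8*8 + 5) = -5*0 = 0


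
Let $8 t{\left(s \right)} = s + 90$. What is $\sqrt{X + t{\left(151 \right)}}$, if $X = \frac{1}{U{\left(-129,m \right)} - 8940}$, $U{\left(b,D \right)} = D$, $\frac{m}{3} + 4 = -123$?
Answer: $\frac{\sqrt{41876512626}}{37284} \approx 5.4886$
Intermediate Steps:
$m = -381$ ($m = -12 + 3 \left(-123\right) = -12 - 369 = -381$)
$t{\left(s \right)} = \frac{45}{4} + \frac{s}{8}$ ($t{\left(s \right)} = \frac{s + 90}{8} = \frac{90 + s}{8} = \frac{45}{4} + \frac{s}{8}$)
$X = - \frac{1}{9321}$ ($X = \frac{1}{-381 - 8940} = \frac{1}{-9321} = - \frac{1}{9321} \approx -0.00010728$)
$\sqrt{X + t{\left(151 \right)}} = \sqrt{- \frac{1}{9321} + \left(\frac{45}{4} + \frac{1}{8} \cdot 151\right)} = \sqrt{- \frac{1}{9321} + \left(\frac{45}{4} + \frac{151}{8}\right)} = \sqrt{- \frac{1}{9321} + \frac{241}{8}} = \sqrt{\frac{2246353}{74568}} = \frac{\sqrt{41876512626}}{37284}$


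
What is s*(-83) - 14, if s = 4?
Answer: -346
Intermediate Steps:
s*(-83) - 14 = 4*(-83) - 14 = -332 - 14 = -346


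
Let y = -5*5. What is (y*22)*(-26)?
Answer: 14300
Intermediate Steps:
y = -25
(y*22)*(-26) = -25*22*(-26) = -550*(-26) = 14300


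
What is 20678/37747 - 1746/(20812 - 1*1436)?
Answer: 167375333/365692936 ≈ 0.45769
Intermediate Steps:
20678/37747 - 1746/(20812 - 1*1436) = 20678*(1/37747) - 1746/(20812 - 1436) = 20678/37747 - 1746/19376 = 20678/37747 - 1746*1/19376 = 20678/37747 - 873/9688 = 167375333/365692936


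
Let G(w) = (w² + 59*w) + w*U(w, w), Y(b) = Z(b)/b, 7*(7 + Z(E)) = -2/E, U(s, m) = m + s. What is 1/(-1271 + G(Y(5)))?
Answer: -30625/41291623 ≈ -0.00074168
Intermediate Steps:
Z(E) = -7 - 2/(7*E) (Z(E) = -7 + (-2/E)/7 = -7 - 2/(7*E))
Y(b) = (-7 - 2/(7*b))/b
G(w) = 3*w² + 59*w (G(w) = (w² + 59*w) + w*(w + w) = (w² + 59*w) + w*(2*w) = (w² + 59*w) + 2*w² = 3*w² + 59*w)
1/(-1271 + G(Y(5))) = 1/(-1271 + ((⅐)*(-2 - 49*5)/5²)*(59 + 3*((⅐)*(-2 - 49*5)/5²))) = 1/(-1271 + ((⅐)*(1/25)*(-2 - 245))*(59 + 3*((⅐)*(1/25)*(-2 - 245)))) = 1/(-1271 + ((⅐)*(1/25)*(-247))*(59 + 3*((⅐)*(1/25)*(-247)))) = 1/(-1271 - 247*(59 + 3*(-247/175))/175) = 1/(-1271 - 247*(59 - 741/175)/175) = 1/(-1271 - 247/175*9584/175) = 1/(-1271 - 2367248/30625) = 1/(-41291623/30625) = -30625/41291623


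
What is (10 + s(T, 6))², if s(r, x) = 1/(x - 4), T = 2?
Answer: 441/4 ≈ 110.25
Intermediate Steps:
s(r, x) = 1/(-4 + x)
(10 + s(T, 6))² = (10 + 1/(-4 + 6))² = (10 + 1/2)² = (10 + ½)² = (21/2)² = 441/4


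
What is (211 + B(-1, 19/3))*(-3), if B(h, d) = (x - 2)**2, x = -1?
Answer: -660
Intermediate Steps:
B(h, d) = 9 (B(h, d) = (-1 - 2)**2 = (-3)**2 = 9)
(211 + B(-1, 19/3))*(-3) = (211 + 9)*(-3) = 220*(-3) = -660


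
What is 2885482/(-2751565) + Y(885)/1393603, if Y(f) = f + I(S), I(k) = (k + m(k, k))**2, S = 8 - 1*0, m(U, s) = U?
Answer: -4018076835981/3834589238695 ≈ -1.0479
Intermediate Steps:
S = 8 (S = 8 + 0 = 8)
I(k) = 4*k**2 (I(k) = (k + k)**2 = (2*k)**2 = 4*k**2)
Y(f) = 256 + f (Y(f) = f + 4*8**2 = f + 4*64 = f + 256 = 256 + f)
2885482/(-2751565) + Y(885)/1393603 = 2885482/(-2751565) + (256 + 885)/1393603 = 2885482*(-1/2751565) + 1141*(1/1393603) = -2885482/2751565 + 1141/1393603 = -4018076835981/3834589238695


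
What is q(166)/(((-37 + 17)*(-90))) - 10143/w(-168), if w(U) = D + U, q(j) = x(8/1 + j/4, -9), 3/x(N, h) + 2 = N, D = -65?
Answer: 289075733/6640500 ≈ 43.532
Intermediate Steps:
x(N, h) = 3/(-2 + N)
q(j) = 3/(6 + j/4) (q(j) = 3/(-2 + (8/1 + j/4)) = 3/(-2 + (8*1 + j*(¼))) = 3/(-2 + (8 + j/4)) = 3/(6 + j/4))
w(U) = -65 + U
q(166)/(((-37 + 17)*(-90))) - 10143/w(-168) = (12/(24 + 166))/(((-37 + 17)*(-90))) - 10143/(-65 - 168) = (12/190)/((-20*(-90))) - 10143/(-233) = (12*(1/190))/1800 - 10143*(-1/233) = (6/95)*(1/1800) + 10143/233 = 1/28500 + 10143/233 = 289075733/6640500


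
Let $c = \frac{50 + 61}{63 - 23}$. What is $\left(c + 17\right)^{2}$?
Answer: $\frac{625681}{1600} \approx 391.05$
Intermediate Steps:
$c = \frac{111}{40} \approx 2.775$
$\left(c + 17\right)^{2} = \left(\frac{111}{40} + 17\right)^{2} = \left(\frac{791}{40}\right)^{2} = \frac{625681}{1600}$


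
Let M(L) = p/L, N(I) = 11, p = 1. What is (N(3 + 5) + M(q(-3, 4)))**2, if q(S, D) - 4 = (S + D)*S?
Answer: 144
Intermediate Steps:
q(S, D) = 4 + S*(D + S) (q(S, D) = 4 + (S + D)*S = 4 + (D + S)*S = 4 + S*(D + S))
M(L) = 1/L
(N(3 + 5) + M(q(-3, 4)))**2 = (11 + 1/(4 + (-3)**2 + 4*(-3)))**2 = (11 + 1/(4 + 9 - 12))**2 = (11 + 1/1)**2 = (11 + 1)**2 = 12**2 = 144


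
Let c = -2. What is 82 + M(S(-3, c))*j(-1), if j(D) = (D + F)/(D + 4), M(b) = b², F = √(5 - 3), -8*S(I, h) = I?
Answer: 5245/64 + 3*√2/64 ≈ 82.019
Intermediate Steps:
S(I, h) = -I/8
F = √2 ≈ 1.4142
j(D) = (D + √2)/(4 + D) (j(D) = (D + √2)/(D + 4) = (D + √2)/(4 + D))
82 + M(S(-3, c))*j(-1) = 82 + (-⅛*(-3))²*((-1 + √2)/(4 - 1)) = 82 + (3/8)²*((-1 + √2)/3) = 82 + 9*((-1 + √2)/3)/64 = 82 + 9*(-⅓ + √2/3)/64 = 82 + (-3/64 + 3*√2/64) = 5245/64 + 3*√2/64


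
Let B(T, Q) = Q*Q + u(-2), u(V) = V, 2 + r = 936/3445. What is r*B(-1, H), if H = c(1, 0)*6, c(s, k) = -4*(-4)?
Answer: -4220012/265 ≈ -15925.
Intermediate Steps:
c(s, k) = 16
r = -458/265 (r = -2 + 936/3445 = -2 + 936*(1/3445) = -2 + 72/265 = -458/265 ≈ -1.7283)
H = 96 (H = 16*6 = 96)
B(T, Q) = -2 + Q² (B(T, Q) = Q*Q - 2 = Q² - 2 = -2 + Q²)
r*B(-1, H) = -458*(-2 + 96²)/265 = -458*(-2 + 9216)/265 = -458/265*9214 = -4220012/265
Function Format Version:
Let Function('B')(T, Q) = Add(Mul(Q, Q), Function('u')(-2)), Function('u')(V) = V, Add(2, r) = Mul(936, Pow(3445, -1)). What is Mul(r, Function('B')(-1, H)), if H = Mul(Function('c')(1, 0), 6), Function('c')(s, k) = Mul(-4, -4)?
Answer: Rational(-4220012, 265) ≈ -15925.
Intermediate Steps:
Function('c')(s, k) = 16
r = Rational(-458, 265) (r = Add(-2, Mul(936, Pow(3445, -1))) = Add(-2, Mul(936, Rational(1, 3445))) = Add(-2, Rational(72, 265)) = Rational(-458, 265) ≈ -1.7283)
H = 96 (H = Mul(16, 6) = 96)
Function('B')(T, Q) = Add(-2, Pow(Q, 2)) (Function('B')(T, Q) = Add(Mul(Q, Q), -2) = Add(Pow(Q, 2), -2) = Add(-2, Pow(Q, 2)))
Mul(r, Function('B')(-1, H)) = Mul(Rational(-458, 265), Add(-2, Pow(96, 2))) = Mul(Rational(-458, 265), Add(-2, 9216)) = Mul(Rational(-458, 265), 9214) = Rational(-4220012, 265)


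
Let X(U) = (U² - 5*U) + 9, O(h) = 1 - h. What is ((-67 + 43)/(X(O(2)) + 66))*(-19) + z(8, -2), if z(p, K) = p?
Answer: 368/27 ≈ 13.630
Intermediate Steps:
X(U) = 9 + U² - 5*U
((-67 + 43)/(X(O(2)) + 66))*(-19) + z(8, -2) = ((-67 + 43)/((9 + (1 - 1*2)² - 5*(1 - 1*2)) + 66))*(-19) + 8 = -24/((9 + (1 - 2)² - 5*(1 - 2)) + 66)*(-19) + 8 = -24/((9 + (-1)² - 5*(-1)) + 66)*(-19) + 8 = -24/((9 + 1 + 5) + 66)*(-19) + 8 = -24/(15 + 66)*(-19) + 8 = -24/81*(-19) + 8 = -24*1/81*(-19) + 8 = -8/27*(-19) + 8 = 152/27 + 8 = 368/27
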